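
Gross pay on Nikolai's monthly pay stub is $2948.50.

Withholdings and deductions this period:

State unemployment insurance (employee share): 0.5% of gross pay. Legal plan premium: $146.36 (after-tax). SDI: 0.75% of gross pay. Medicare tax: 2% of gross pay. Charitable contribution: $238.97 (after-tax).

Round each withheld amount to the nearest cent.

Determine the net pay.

$2467.35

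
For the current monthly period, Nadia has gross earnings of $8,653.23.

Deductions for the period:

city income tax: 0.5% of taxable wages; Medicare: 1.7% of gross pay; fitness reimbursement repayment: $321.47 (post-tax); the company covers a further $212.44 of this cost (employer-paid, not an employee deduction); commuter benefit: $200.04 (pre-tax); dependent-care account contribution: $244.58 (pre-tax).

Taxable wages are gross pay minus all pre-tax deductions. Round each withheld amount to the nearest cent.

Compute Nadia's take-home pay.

Commuter benefit: $200.04
Dependent-care account contribution: $244.58
Pre-tax total = $200.04 + $244.58 = $444.62
Taxable wages = $8,653.23 − $444.62 = $8,208.61
City income tax: $8,208.61 × 0.005 = $41.04
Medicare: $8,653.23 × 0.017 = $147.10
Fitness reimbursement repayment: $321.47
(Employer's $212.44 toward fitness reimbursement repayment is not withheld from the employee.)
Total deductions = $200.04 + $244.58 + $41.04 + $147.10 + $321.47 = $954.23
Net pay = $8,653.23 − $954.23 = $7,699.00

$7,699.00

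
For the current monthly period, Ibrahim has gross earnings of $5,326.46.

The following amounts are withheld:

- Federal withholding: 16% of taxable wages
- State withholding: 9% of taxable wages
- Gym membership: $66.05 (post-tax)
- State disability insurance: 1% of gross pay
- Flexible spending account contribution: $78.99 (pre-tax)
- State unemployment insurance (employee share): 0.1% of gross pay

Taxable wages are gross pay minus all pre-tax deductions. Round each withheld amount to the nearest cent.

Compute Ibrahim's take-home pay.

$3,810.96

Flexible spending account contribution: $78.99
Taxable wages = $5,326.46 − $78.99 = $5,247.47
State withholding: $5,247.47 × 0.09 = $472.27
Federal withholding: $5,247.47 × 0.16 = $839.60
State disability insurance: $5,326.46 × 0.01 = $53.26
State unemployment insurance (employee share): $5,326.46 × 0.001 = $5.33
Gym membership: $66.05
Total deductions = $78.99 + $472.27 + $839.60 + $53.26 + $5.33 + $66.05 = $1,515.50
Net pay = $5,326.46 − $1,515.50 = $3,810.96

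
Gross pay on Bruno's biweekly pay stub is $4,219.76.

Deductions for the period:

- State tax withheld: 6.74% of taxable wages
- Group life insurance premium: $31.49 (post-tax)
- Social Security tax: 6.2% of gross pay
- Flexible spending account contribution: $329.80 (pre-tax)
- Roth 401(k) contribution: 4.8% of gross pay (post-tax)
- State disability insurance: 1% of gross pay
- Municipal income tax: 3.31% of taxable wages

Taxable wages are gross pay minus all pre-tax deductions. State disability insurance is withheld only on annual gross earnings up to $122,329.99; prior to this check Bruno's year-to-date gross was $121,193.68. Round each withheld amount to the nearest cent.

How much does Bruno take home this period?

$2,991.99

Flexible spending account contribution: $329.80
Taxable wages = $4,219.76 − $329.80 = $3,889.96
State tax withheld: $3,889.96 × 0.0674 = $262.18
Municipal income tax: $3,889.96 × 0.0331 = $128.76
State disability insurance: only $122,329.99 − $121,193.68 = $1,136.31 of this check is subject → $1,136.31 × 0.01 = $11.36
Social Security tax: $4,219.76 × 0.062 = $261.63
Group life insurance premium: $31.49
Roth 401(k) contribution: $4,219.76 × 0.048 = $202.55
Total deductions = $329.80 + $262.18 + $128.76 + $11.36 + $261.63 + $31.49 + $202.55 = $1,227.77
Net pay = $4,219.76 − $1,227.77 = $2,991.99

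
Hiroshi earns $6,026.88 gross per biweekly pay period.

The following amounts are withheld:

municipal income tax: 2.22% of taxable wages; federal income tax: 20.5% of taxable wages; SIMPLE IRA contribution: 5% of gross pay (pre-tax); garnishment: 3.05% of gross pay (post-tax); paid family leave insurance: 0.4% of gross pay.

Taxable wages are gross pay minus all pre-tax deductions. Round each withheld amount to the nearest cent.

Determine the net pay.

$4,216.76

SIMPLE IRA contribution: $6,026.88 × 0.05 = $301.34
Taxable wages = $6,026.88 − $301.34 = $5,725.54
Federal income tax: $5,725.54 × 0.205 = $1,173.74
Municipal income tax: $5,725.54 × 0.0222 = $127.11
Paid family leave insurance: $6,026.88 × 0.004 = $24.11
Garnishment: $6,026.88 × 0.0305 = $183.82
Total deductions = $301.34 + $1,173.74 + $127.11 + $24.11 + $183.82 = $1,810.12
Net pay = $6,026.88 − $1,810.12 = $4,216.76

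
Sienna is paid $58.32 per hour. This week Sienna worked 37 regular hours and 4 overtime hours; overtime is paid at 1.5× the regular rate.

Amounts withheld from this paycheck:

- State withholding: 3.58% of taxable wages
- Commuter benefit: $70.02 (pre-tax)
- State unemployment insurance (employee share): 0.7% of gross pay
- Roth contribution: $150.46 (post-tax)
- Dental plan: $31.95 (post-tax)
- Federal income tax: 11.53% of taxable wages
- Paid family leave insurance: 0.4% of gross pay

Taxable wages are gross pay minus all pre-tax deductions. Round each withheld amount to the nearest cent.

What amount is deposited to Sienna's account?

$1,859.41

Regular pay: 37 × $58.32 = $2,157.84
Overtime pay: 4 × $58.32 × 1.5 = $349.92
Gross pay = $2,157.84 + $349.92 = $2,507.76
Commuter benefit: $70.02
Taxable wages = $2,507.76 − $70.02 = $2,437.74
State withholding: $2,437.74 × 0.0358 = $87.27
Federal income tax: $2,437.74 × 0.1153 = $281.07
State unemployment insurance (employee share): $2,507.76 × 0.007 = $17.55
Paid family leave insurance: $2,507.76 × 0.004 = $10.03
Dental plan: $31.95
Roth contribution: $150.46
Total deductions = $70.02 + $87.27 + $281.07 + $17.55 + $10.03 + $31.95 + $150.46 = $648.35
Net pay = $2,507.76 − $648.35 = $1,859.41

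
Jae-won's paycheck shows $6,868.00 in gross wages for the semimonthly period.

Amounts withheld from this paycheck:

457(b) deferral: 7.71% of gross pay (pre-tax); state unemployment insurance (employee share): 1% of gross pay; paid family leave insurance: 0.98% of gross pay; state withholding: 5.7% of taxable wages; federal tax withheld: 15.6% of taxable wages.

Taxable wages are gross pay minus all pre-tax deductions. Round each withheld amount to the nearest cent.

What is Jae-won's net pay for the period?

457(b) deferral: $6,868.00 × 0.0771 = $529.52
Taxable wages = $6,868.00 − $529.52 = $6,338.48
State withholding: $6,338.48 × 0.057 = $361.29
Federal tax withheld: $6,338.48 × 0.156 = $988.80
State unemployment insurance (employee share): $6,868.00 × 0.01 = $68.68
Paid family leave insurance: $6,868.00 × 0.0098 = $67.31
Total deductions = $529.52 + $361.29 + $988.80 + $68.68 + $67.31 = $2,015.60
Net pay = $6,868.00 − $2,015.60 = $4,852.40

$4,852.40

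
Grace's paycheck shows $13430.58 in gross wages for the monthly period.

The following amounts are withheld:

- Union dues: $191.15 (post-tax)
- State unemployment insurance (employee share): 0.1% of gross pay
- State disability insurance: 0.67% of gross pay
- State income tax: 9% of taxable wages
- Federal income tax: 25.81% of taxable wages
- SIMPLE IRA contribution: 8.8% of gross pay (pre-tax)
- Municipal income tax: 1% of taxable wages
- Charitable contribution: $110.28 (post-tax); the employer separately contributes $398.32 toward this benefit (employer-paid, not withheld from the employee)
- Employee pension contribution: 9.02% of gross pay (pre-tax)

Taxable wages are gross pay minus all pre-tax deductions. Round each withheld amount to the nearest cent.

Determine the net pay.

SIMPLE IRA contribution: $13430.58 × 0.088 = $1181.89
Employee pension contribution: $13430.58 × 0.0902 = $1211.44
Pre-tax total = $1181.89 + $1211.44 = $2393.33
Taxable wages = $13430.58 − $2393.33 = $11037.25
Federal income tax: $11037.25 × 0.2581 = $2848.71
Municipal income tax: $11037.25 × 0.01 = $110.37
State income tax: $11037.25 × 0.09 = $993.35
State unemployment insurance (employee share): $13430.58 × 0.001 = $13.43
State disability insurance: $13430.58 × 0.0067 = $89.98
Union dues: $191.15
Charitable contribution: $110.28
(Employer's $398.32 toward charitable contribution is not withheld from the employee.)
Total deductions = $1181.89 + $1211.44 + $2848.71 + $110.37 + $993.35 + $13.43 + $89.98 + $191.15 + $110.28 = $6750.60
Net pay = $13430.58 − $6750.60 = $6679.98

$6679.98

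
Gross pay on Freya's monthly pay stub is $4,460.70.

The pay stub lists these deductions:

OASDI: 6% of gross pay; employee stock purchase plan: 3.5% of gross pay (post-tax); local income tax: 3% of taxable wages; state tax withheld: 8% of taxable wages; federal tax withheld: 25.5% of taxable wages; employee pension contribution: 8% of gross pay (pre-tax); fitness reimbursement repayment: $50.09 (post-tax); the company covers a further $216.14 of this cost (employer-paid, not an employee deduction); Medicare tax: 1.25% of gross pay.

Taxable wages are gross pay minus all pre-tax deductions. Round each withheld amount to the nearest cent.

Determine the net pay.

$2,076.32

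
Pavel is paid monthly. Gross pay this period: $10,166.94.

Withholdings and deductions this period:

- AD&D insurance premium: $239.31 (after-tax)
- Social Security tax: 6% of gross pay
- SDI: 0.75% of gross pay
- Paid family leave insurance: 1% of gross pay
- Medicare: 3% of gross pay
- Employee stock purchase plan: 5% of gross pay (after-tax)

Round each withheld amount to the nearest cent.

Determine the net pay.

Social Security tax: $10,166.94 × 0.06 = $610.02
Paid family leave insurance: $10,166.94 × 0.01 = $101.67
SDI: $10,166.94 × 0.0075 = $76.25
Medicare: $10,166.94 × 0.03 = $305.01
Employee stock purchase plan: $10,166.94 × 0.05 = $508.35
AD&D insurance premium: $239.31
Total deductions = $610.02 + $101.67 + $76.25 + $305.01 + $508.35 + $239.31 = $1,840.61
Net pay = $10,166.94 − $1,840.61 = $8,326.33

$8,326.33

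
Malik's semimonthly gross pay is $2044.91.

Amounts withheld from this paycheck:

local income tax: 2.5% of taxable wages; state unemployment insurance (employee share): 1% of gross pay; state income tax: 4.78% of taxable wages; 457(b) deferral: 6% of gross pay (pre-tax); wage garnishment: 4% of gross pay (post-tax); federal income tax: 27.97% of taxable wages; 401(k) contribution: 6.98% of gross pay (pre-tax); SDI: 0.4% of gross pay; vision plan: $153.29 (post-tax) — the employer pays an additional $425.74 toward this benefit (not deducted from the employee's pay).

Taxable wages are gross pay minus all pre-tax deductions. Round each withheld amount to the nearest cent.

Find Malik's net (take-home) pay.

401(k) contribution: $2044.91 × 0.0698 = $142.73
457(b) deferral: $2044.91 × 0.06 = $122.69
Pre-tax total = $142.73 + $122.69 = $265.42
Taxable wages = $2044.91 − $265.42 = $1779.49
Federal income tax: $1779.49 × 0.2797 = $497.72
Local income tax: $1779.49 × 0.025 = $44.49
State income tax: $1779.49 × 0.0478 = $85.06
State unemployment insurance (employee share): $2044.91 × 0.01 = $20.45
SDI: $2044.91 × 0.004 = $8.18
Vision plan: $153.29
Wage garnishment: $2044.91 × 0.04 = $81.80
(Employer's $425.74 toward vision plan is not withheld from the employee.)
Total deductions = $142.73 + $122.69 + $497.72 + $44.49 + $85.06 + $20.45 + $8.18 + $153.29 + $81.80 = $1156.41
Net pay = $2044.91 − $1156.41 = $888.50

$888.50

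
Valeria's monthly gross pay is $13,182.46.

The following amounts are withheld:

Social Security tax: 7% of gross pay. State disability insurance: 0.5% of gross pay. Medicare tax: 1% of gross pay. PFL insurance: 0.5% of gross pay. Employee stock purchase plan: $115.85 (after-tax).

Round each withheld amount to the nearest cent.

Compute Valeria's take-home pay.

Social Security tax: $13,182.46 × 0.07 = $922.77
State disability insurance: $13,182.46 × 0.005 = $65.91
PFL insurance: $13,182.46 × 0.005 = $65.91
Medicare tax: $13,182.46 × 0.01 = $131.82
Employee stock purchase plan: $115.85
Total deductions = $922.77 + $65.91 + $65.91 + $131.82 + $115.85 = $1,302.26
Net pay = $13,182.46 − $1,302.26 = $11,880.20

$11,880.20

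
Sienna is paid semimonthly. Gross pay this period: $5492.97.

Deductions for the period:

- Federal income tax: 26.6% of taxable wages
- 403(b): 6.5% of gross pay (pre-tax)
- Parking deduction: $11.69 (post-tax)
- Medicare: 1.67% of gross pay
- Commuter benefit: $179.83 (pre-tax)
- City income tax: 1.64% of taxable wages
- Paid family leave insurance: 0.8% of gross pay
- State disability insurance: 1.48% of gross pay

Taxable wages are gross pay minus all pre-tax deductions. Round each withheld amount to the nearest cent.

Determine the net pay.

403(b): $5492.97 × 0.065 = $357.04
Commuter benefit: $179.83
Pre-tax total = $357.04 + $179.83 = $536.87
Taxable wages = $5492.97 − $536.87 = $4956.10
Federal income tax: $4956.10 × 0.266 = $1318.32
City income tax: $4956.10 × 0.0164 = $81.28
Medicare: $5492.97 × 0.0167 = $91.73
Paid family leave insurance: $5492.97 × 0.008 = $43.94
State disability insurance: $5492.97 × 0.0148 = $81.30
Parking deduction: $11.69
Total deductions = $357.04 + $179.83 + $1318.32 + $81.28 + $91.73 + $43.94 + $81.30 + $11.69 = $2165.13
Net pay = $5492.97 − $2165.13 = $3327.84

$3327.84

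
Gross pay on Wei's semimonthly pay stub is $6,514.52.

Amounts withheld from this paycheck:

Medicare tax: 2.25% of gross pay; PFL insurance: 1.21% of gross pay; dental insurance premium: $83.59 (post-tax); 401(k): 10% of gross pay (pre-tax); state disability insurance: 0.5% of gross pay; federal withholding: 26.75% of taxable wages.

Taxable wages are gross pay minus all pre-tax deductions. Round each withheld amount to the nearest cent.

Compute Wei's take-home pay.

$3,953.13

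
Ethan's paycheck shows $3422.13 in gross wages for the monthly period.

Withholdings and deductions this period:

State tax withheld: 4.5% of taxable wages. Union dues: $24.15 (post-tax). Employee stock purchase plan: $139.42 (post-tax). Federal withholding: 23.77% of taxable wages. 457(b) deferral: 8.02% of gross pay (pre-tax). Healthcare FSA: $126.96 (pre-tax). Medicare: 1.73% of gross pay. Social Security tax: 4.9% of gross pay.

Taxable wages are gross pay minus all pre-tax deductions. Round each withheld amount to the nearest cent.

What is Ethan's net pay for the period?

Healthcare FSA: $126.96
457(b) deferral: $3422.13 × 0.0802 = $274.45
Pre-tax total = $126.96 + $274.45 = $401.41
Taxable wages = $3422.13 − $401.41 = $3020.72
Federal withholding: $3020.72 × 0.2377 = $718.03
State tax withheld: $3020.72 × 0.045 = $135.93
Social Security tax: $3422.13 × 0.049 = $167.68
Medicare: $3422.13 × 0.0173 = $59.20
Employee stock purchase plan: $139.42
Union dues: $24.15
Total deductions = $126.96 + $274.45 + $718.03 + $135.93 + $167.68 + $59.20 + $139.42 + $24.15 = $1645.82
Net pay = $3422.13 − $1645.82 = $1776.31

$1776.31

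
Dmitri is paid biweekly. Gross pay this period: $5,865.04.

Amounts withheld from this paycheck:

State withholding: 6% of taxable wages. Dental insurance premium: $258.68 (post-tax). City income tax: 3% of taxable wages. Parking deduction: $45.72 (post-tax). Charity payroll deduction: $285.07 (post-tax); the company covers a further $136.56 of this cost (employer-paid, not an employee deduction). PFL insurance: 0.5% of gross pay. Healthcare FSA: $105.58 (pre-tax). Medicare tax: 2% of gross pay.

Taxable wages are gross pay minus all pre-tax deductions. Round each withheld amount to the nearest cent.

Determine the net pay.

$4,505.01

Healthcare FSA: $105.58
Taxable wages = $5,865.04 − $105.58 = $5,759.46
State withholding: $5,759.46 × 0.06 = $345.57
City income tax: $5,759.46 × 0.03 = $172.78
Medicare tax: $5,865.04 × 0.02 = $117.30
PFL insurance: $5,865.04 × 0.005 = $29.33
Dental insurance premium: $258.68
Parking deduction: $45.72
Charity payroll deduction: $285.07
(Employer's $136.56 toward charity payroll deduction is not withheld from the employee.)
Total deductions = $105.58 + $345.57 + $172.78 + $117.30 + $29.33 + $258.68 + $45.72 + $285.07 = $1,360.03
Net pay = $5,865.04 − $1,360.03 = $4,505.01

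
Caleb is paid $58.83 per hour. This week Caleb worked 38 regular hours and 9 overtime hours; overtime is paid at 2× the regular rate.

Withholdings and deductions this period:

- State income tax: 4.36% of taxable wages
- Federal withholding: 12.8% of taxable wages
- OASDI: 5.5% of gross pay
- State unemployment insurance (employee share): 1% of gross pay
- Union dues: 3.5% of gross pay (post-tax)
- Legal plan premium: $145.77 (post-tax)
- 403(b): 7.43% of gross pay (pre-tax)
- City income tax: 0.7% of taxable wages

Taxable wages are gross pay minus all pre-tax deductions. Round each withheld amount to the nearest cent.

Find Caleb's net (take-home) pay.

$2,029.80

Regular pay: 38 × $58.83 = $2,235.54
Overtime pay: 9 × $58.83 × 2 = $1,058.94
Gross pay = $2,235.54 + $1,058.94 = $3,294.48
403(b): $3,294.48 × 0.0743 = $244.78
Taxable wages = $3,294.48 − $244.78 = $3,049.70
State income tax: $3,049.70 × 0.0436 = $132.97
City income tax: $3,049.70 × 0.007 = $21.35
Federal withholding: $3,049.70 × 0.128 = $390.36
OASDI: $3,294.48 × 0.055 = $181.20
State unemployment insurance (employee share): $3,294.48 × 0.01 = $32.94
Union dues: $3,294.48 × 0.035 = $115.31
Legal plan premium: $145.77
Total deductions = $244.78 + $132.97 + $21.35 + $390.36 + $181.20 + $32.94 + $115.31 + $145.77 = $1,264.68
Net pay = $3,294.48 − $1,264.68 = $2,029.80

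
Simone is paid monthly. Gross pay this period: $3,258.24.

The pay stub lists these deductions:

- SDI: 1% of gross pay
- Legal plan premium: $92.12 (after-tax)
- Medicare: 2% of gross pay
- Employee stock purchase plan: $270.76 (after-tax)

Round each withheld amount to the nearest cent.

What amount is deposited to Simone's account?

SDI: $3,258.24 × 0.01 = $32.58
Medicare: $3,258.24 × 0.02 = $65.16
Employee stock purchase plan: $270.76
Legal plan premium: $92.12
Total deductions = $32.58 + $65.16 + $270.76 + $92.12 = $460.62
Net pay = $3,258.24 − $460.62 = $2,797.62

$2,797.62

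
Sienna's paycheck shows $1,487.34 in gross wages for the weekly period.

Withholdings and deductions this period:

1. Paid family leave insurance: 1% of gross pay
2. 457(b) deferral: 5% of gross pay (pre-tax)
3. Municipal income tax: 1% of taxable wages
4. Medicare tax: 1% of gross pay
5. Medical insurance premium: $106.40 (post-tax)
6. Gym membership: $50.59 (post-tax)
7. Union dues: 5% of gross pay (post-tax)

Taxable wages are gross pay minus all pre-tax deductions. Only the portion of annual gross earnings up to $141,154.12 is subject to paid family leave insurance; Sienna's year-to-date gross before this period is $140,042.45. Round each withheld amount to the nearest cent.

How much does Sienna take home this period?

457(b) deferral: $1,487.34 × 0.05 = $74.37
Taxable wages = $1,487.34 − $74.37 = $1,412.97
Municipal income tax: $1,412.97 × 0.01 = $14.13
Paid family leave insurance: only $141,154.12 − $140,042.45 = $1,111.67 of this check is subject → $1,111.67 × 0.01 = $11.12
Medicare tax: $1,487.34 × 0.01 = $14.87
Gym membership: $50.59
Union dues: $1,487.34 × 0.05 = $74.37
Medical insurance premium: $106.40
Total deductions = $74.37 + $14.13 + $11.12 + $14.87 + $50.59 + $74.37 + $106.40 = $345.85
Net pay = $1,487.34 − $345.85 = $1,141.49

$1,141.49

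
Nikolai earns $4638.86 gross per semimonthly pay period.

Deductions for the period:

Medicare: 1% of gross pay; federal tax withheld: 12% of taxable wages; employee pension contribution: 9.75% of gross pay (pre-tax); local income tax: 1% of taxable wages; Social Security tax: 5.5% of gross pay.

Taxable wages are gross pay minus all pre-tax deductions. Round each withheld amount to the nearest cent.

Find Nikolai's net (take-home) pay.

Employee pension contribution: $4638.86 × 0.0975 = $452.29
Taxable wages = $4638.86 − $452.29 = $4186.57
Federal tax withheld: $4186.57 × 0.12 = $502.39
Local income tax: $4186.57 × 0.01 = $41.87
Medicare: $4638.86 × 0.01 = $46.39
Social Security tax: $4638.86 × 0.055 = $255.14
Total deductions = $452.29 + $502.39 + $41.87 + $46.39 + $255.14 = $1298.08
Net pay = $4638.86 − $1298.08 = $3340.78

$3340.78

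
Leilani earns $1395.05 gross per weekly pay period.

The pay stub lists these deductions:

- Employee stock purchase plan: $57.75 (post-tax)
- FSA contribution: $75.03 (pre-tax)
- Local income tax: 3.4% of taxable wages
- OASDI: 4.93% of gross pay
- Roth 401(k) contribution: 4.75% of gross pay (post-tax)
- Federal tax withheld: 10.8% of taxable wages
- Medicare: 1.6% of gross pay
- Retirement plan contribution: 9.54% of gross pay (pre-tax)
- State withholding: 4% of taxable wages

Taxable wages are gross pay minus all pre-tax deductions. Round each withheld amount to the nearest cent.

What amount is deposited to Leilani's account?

$755.79

Retirement plan contribution: $1395.05 × 0.0954 = $133.09
FSA contribution: $75.03
Pre-tax total = $133.09 + $75.03 = $208.12
Taxable wages = $1395.05 − $208.12 = $1186.93
State withholding: $1186.93 × 0.04 = $47.48
Federal tax withheld: $1186.93 × 0.108 = $128.19
Local income tax: $1186.93 × 0.034 = $40.36
Medicare: $1395.05 × 0.016 = $22.32
OASDI: $1395.05 × 0.0493 = $68.78
Roth 401(k) contribution: $1395.05 × 0.0475 = $66.26
Employee stock purchase plan: $57.75
Total deductions = $133.09 + $75.03 + $47.48 + $128.19 + $40.36 + $22.32 + $68.78 + $66.26 + $57.75 = $639.26
Net pay = $1395.05 − $639.26 = $755.79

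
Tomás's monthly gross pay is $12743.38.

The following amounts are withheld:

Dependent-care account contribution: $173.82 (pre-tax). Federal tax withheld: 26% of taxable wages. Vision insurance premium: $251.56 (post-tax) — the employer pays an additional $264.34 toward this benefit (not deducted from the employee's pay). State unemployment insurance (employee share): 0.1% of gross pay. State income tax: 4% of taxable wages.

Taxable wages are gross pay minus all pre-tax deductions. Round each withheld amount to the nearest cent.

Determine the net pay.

$8534.39

Dependent-care account contribution: $173.82
Taxable wages = $12743.38 − $173.82 = $12569.56
Federal tax withheld: $12569.56 × 0.26 = $3268.09
State income tax: $12569.56 × 0.04 = $502.78
State unemployment insurance (employee share): $12743.38 × 0.001 = $12.74
Vision insurance premium: $251.56
(Employer's $264.34 toward vision insurance premium is not withheld from the employee.)
Total deductions = $173.82 + $3268.09 + $502.78 + $12.74 + $251.56 = $4208.99
Net pay = $12743.38 − $4208.99 = $8534.39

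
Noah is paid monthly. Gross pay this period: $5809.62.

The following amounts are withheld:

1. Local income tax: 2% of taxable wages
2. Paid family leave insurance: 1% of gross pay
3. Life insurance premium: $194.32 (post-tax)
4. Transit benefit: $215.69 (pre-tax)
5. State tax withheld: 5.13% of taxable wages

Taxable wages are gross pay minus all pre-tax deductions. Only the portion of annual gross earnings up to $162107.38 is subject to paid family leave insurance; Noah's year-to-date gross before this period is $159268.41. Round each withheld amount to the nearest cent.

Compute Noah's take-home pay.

$4972.37

Transit benefit: $215.69
Taxable wages = $5809.62 − $215.69 = $5593.93
Local income tax: $5593.93 × 0.02 = $111.88
State tax withheld: $5593.93 × 0.0513 = $286.97
Paid family leave insurance: only $162107.38 − $159268.41 = $2838.97 of this check is subject → $2838.97 × 0.01 = $28.39
Life insurance premium: $194.32
Total deductions = $215.69 + $111.88 + $286.97 + $28.39 + $194.32 = $837.25
Net pay = $5809.62 − $837.25 = $4972.37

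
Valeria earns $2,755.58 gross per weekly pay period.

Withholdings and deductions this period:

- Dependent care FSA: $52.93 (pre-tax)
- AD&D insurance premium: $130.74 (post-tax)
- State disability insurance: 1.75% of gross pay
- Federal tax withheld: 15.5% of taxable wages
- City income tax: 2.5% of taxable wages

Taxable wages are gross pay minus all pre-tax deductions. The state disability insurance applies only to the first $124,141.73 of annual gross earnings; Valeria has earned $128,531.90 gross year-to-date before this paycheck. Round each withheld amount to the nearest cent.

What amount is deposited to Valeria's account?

Dependent care FSA: $52.93
Taxable wages = $2,755.58 − $52.93 = $2,702.65
Federal tax withheld: $2,702.65 × 0.155 = $418.91
City income tax: $2,702.65 × 0.025 = $67.57
State disability insurance: annual cap $124,141.73 already reached (YTD $128,531.90), so $0.00
AD&D insurance premium: $130.74
Total deductions = $52.93 + $418.91 + $67.57 + $0.00 + $130.74 = $670.15
Net pay = $2,755.58 − $670.15 = $2,085.43

$2,085.43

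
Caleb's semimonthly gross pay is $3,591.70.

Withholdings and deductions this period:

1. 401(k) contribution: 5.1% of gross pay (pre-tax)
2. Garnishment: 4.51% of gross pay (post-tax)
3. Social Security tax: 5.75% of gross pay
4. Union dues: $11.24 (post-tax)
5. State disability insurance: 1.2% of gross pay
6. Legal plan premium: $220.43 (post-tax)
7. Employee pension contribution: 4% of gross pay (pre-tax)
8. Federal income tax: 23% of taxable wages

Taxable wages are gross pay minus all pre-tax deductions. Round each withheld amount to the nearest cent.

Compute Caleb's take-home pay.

Employee pension contribution: $3,591.70 × 0.04 = $143.67
401(k) contribution: $3,591.70 × 0.051 = $183.18
Pre-tax total = $143.67 + $183.18 = $326.85
Taxable wages = $3,591.70 − $326.85 = $3,264.85
Federal income tax: $3,264.85 × 0.23 = $750.92
Social Security tax: $3,591.70 × 0.0575 = $206.52
State disability insurance: $3,591.70 × 0.012 = $43.10
Legal plan premium: $220.43
Union dues: $11.24
Garnishment: $3,591.70 × 0.0451 = $161.99
Total deductions = $143.67 + $183.18 + $750.92 + $206.52 + $43.10 + $220.43 + $11.24 + $161.99 = $1,721.05
Net pay = $3,591.70 − $1,721.05 = $1,870.65

$1,870.65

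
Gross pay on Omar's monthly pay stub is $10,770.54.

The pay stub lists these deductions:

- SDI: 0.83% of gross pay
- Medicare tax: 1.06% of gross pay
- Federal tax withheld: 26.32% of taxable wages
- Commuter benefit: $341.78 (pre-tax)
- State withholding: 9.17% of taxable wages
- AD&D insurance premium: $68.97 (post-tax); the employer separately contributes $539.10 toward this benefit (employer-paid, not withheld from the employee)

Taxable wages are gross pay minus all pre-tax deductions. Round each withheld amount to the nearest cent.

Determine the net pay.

$6,455.05

Commuter benefit: $341.78
Taxable wages = $10,770.54 − $341.78 = $10,428.76
State withholding: $10,428.76 × 0.0917 = $956.32
Federal tax withheld: $10,428.76 × 0.2632 = $2,744.85
Medicare tax: $10,770.54 × 0.0106 = $114.17
SDI: $10,770.54 × 0.0083 = $89.40
AD&D insurance premium: $68.97
(Employer's $539.10 toward AD&D insurance premium is not withheld from the employee.)
Total deductions = $341.78 + $956.32 + $2,744.85 + $114.17 + $89.40 + $68.97 = $4,315.49
Net pay = $10,770.54 − $4,315.49 = $6,455.05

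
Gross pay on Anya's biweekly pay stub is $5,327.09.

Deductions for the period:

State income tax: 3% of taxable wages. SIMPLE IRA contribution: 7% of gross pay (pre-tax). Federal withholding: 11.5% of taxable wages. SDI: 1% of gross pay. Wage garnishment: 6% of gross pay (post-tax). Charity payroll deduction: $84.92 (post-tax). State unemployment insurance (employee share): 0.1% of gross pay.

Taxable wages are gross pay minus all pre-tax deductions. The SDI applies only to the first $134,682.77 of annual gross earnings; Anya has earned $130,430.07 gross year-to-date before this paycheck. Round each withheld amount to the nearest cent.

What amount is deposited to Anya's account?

$3,783.42

SIMPLE IRA contribution: $5,327.09 × 0.07 = $372.90
Taxable wages = $5,327.09 − $372.90 = $4,954.19
State income tax: $4,954.19 × 0.03 = $148.63
Federal withholding: $4,954.19 × 0.115 = $569.73
SDI: only $134,682.77 − $130,430.07 = $4,252.70 of this check is subject → $4,252.70 × 0.01 = $42.53
State unemployment insurance (employee share): $5,327.09 × 0.001 = $5.33
Charity payroll deduction: $84.92
Wage garnishment: $5,327.09 × 0.06 = $319.63
Total deductions = $372.90 + $148.63 + $569.73 + $42.53 + $5.33 + $84.92 + $319.63 = $1,543.67
Net pay = $5,327.09 − $1,543.67 = $3,783.42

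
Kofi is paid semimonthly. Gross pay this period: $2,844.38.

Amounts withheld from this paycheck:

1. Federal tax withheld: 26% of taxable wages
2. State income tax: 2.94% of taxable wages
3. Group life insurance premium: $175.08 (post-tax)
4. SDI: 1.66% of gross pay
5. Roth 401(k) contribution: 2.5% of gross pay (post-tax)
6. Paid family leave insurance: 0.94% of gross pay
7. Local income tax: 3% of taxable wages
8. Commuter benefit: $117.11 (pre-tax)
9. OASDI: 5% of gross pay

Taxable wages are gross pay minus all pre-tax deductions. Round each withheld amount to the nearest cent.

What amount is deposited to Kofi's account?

Commuter benefit: $117.11
Taxable wages = $2,844.38 − $117.11 = $2,727.27
Federal tax withheld: $2,727.27 × 0.26 = $709.09
State income tax: $2,727.27 × 0.0294 = $80.18
Local income tax: $2,727.27 × 0.03 = $81.82
SDI: $2,844.38 × 0.0166 = $47.22
OASDI: $2,844.38 × 0.05 = $142.22
Paid family leave insurance: $2,844.38 × 0.0094 = $26.74
Roth 401(k) contribution: $2,844.38 × 0.025 = $71.11
Group life insurance premium: $175.08
Total deductions = $117.11 + $709.09 + $80.18 + $81.82 + $47.22 + $142.22 + $26.74 + $71.11 + $175.08 = $1,450.57
Net pay = $2,844.38 − $1,450.57 = $1,393.81

$1,393.81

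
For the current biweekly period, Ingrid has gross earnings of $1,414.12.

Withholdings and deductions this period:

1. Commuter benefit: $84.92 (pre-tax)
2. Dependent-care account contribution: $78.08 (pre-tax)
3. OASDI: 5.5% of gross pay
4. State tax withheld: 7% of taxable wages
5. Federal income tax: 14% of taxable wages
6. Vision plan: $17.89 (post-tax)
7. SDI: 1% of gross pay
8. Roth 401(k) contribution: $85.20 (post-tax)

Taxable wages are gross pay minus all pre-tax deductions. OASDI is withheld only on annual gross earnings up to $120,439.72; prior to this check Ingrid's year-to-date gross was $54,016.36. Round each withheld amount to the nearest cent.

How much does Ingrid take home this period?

$793.37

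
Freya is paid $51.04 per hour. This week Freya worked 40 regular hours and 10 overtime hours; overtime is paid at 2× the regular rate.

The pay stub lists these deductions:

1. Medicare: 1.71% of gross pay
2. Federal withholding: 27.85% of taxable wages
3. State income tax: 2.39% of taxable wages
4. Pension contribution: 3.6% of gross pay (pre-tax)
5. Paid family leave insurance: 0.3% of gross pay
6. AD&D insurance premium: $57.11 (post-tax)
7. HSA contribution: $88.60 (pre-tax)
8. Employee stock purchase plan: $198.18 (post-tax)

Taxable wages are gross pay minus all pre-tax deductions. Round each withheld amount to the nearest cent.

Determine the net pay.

$1,680.76

Regular pay: 40 × $51.04 = $2,041.60
Overtime pay: 10 × $51.04 × 2 = $1,020.80
Gross pay = $2,041.60 + $1,020.80 = $3,062.40
HSA contribution: $88.60
Pension contribution: $3,062.40 × 0.036 = $110.25
Pre-tax total = $88.60 + $110.25 = $198.85
Taxable wages = $3,062.40 − $198.85 = $2,863.55
Federal withholding: $2,863.55 × 0.2785 = $797.50
State income tax: $2,863.55 × 0.0239 = $68.44
Medicare: $3,062.40 × 0.0171 = $52.37
Paid family leave insurance: $3,062.40 × 0.003 = $9.19
Employee stock purchase plan: $198.18
AD&D insurance premium: $57.11
Total deductions = $88.60 + $110.25 + $797.50 + $68.44 + $52.37 + $9.19 + $198.18 + $57.11 = $1,381.64
Net pay = $3,062.40 − $1,381.64 = $1,680.76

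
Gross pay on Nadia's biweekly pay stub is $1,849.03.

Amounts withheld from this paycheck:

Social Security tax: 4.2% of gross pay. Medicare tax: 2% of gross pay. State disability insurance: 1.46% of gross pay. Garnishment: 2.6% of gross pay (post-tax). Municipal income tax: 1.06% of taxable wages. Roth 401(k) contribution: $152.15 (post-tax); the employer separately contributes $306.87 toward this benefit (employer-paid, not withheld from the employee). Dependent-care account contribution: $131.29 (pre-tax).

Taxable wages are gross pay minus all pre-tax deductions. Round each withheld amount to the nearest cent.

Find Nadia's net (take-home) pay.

Dependent-care account contribution: $131.29
Taxable wages = $1,849.03 − $131.29 = $1,717.74
Municipal income tax: $1,717.74 × 0.0106 = $18.21
Social Security tax: $1,849.03 × 0.042 = $77.66
State disability insurance: $1,849.03 × 0.0146 = $27.00
Medicare tax: $1,849.03 × 0.02 = $36.98
Garnishment: $1,849.03 × 0.026 = $48.07
Roth 401(k) contribution: $152.15
(Employer's $306.87 toward Roth 401(k) contribution is not withheld from the employee.)
Total deductions = $131.29 + $18.21 + $77.66 + $27.00 + $36.98 + $48.07 + $152.15 = $491.36
Net pay = $1,849.03 − $491.36 = $1,357.67

$1,357.67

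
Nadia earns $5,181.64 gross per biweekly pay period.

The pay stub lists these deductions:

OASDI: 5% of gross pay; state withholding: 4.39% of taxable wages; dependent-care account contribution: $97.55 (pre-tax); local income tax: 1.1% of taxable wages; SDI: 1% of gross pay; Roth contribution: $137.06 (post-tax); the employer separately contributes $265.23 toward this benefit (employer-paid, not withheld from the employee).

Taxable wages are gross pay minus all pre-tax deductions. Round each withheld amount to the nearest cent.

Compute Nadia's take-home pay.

$4,357.02

Dependent-care account contribution: $97.55
Taxable wages = $5,181.64 − $97.55 = $5,084.09
Local income tax: $5,084.09 × 0.011 = $55.92
State withholding: $5,084.09 × 0.0439 = $223.19
OASDI: $5,181.64 × 0.05 = $259.08
SDI: $5,181.64 × 0.01 = $51.82
Roth contribution: $137.06
(Employer's $265.23 toward Roth contribution is not withheld from the employee.)
Total deductions = $97.55 + $55.92 + $223.19 + $259.08 + $51.82 + $137.06 = $824.62
Net pay = $5,181.64 − $824.62 = $4,357.02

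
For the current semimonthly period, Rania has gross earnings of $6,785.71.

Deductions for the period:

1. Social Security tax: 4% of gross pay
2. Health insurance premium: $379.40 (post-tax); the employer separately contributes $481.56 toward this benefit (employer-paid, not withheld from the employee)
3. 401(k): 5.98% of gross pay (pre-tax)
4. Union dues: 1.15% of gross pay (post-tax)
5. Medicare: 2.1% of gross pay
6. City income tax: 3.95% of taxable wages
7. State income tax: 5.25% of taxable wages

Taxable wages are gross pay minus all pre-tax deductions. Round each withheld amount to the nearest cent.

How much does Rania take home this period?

$4,921.59

401(k): $6,785.71 × 0.0598 = $405.79
Taxable wages = $6,785.71 − $405.79 = $6,379.92
City income tax: $6,379.92 × 0.0395 = $252.01
State income tax: $6,379.92 × 0.0525 = $334.95
Social Security tax: $6,785.71 × 0.04 = $271.43
Medicare: $6,785.71 × 0.021 = $142.50
Health insurance premium: $379.40
Union dues: $6,785.71 × 0.0115 = $78.04
(Employer's $481.56 toward health insurance premium is not withheld from the employee.)
Total deductions = $405.79 + $252.01 + $334.95 + $271.43 + $142.50 + $379.40 + $78.04 = $1,864.12
Net pay = $6,785.71 − $1,864.12 = $4,921.59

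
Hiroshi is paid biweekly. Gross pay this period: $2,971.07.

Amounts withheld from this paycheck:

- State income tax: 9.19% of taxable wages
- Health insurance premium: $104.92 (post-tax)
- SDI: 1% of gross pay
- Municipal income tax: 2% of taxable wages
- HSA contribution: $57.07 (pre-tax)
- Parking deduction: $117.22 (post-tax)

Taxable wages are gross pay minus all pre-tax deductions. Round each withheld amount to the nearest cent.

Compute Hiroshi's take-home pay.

$2,336.07

HSA contribution: $57.07
Taxable wages = $2,971.07 − $57.07 = $2,914.00
Municipal income tax: $2,914.00 × 0.02 = $58.28
State income tax: $2,914.00 × 0.0919 = $267.80
SDI: $2,971.07 × 0.01 = $29.71
Parking deduction: $117.22
Health insurance premium: $104.92
Total deductions = $57.07 + $58.28 + $267.80 + $29.71 + $117.22 + $104.92 = $635.00
Net pay = $2,971.07 − $635.00 = $2,336.07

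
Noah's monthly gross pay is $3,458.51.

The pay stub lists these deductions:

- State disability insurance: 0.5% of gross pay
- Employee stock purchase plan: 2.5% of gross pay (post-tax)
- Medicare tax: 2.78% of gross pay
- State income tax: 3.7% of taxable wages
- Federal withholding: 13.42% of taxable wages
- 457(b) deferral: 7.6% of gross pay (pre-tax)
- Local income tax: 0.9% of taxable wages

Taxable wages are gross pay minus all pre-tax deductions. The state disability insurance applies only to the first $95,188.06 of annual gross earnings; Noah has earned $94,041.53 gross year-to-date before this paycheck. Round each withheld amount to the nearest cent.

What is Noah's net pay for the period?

457(b) deferral: $3,458.51 × 0.076 = $262.85
Taxable wages = $3,458.51 − $262.85 = $3,195.66
Local income tax: $3,195.66 × 0.009 = $28.76
State income tax: $3,195.66 × 0.037 = $118.24
Federal withholding: $3,195.66 × 0.1342 = $428.86
State disability insurance: only $95,188.06 − $94,041.53 = $1,146.53 of this check is subject → $1,146.53 × 0.005 = $5.73
Medicare tax: $3,458.51 × 0.0278 = $96.15
Employee stock purchase plan: $3,458.51 × 0.025 = $86.46
Total deductions = $262.85 + $28.76 + $118.24 + $428.86 + $5.73 + $96.15 + $86.46 = $1,027.05
Net pay = $3,458.51 − $1,027.05 = $2,431.46

$2,431.46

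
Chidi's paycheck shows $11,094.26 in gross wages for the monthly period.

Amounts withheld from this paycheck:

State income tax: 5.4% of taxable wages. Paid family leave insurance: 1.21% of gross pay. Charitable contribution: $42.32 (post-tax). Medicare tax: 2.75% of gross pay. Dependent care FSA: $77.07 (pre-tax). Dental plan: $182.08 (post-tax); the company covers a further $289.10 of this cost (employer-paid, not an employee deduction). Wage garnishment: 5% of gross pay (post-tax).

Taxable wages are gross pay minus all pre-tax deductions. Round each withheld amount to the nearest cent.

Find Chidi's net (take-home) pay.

$9,203.82

Dependent care FSA: $77.07
Taxable wages = $11,094.26 − $77.07 = $11,017.19
State income tax: $11,017.19 × 0.054 = $594.93
Medicare tax: $11,094.26 × 0.0275 = $305.09
Paid family leave insurance: $11,094.26 × 0.0121 = $134.24
Dental plan: $182.08
Charitable contribution: $42.32
Wage garnishment: $11,094.26 × 0.05 = $554.71
(Employer's $289.10 toward dental plan is not withheld from the employee.)
Total deductions = $77.07 + $594.93 + $305.09 + $134.24 + $182.08 + $42.32 + $554.71 = $1,890.44
Net pay = $11,094.26 − $1,890.44 = $9,203.82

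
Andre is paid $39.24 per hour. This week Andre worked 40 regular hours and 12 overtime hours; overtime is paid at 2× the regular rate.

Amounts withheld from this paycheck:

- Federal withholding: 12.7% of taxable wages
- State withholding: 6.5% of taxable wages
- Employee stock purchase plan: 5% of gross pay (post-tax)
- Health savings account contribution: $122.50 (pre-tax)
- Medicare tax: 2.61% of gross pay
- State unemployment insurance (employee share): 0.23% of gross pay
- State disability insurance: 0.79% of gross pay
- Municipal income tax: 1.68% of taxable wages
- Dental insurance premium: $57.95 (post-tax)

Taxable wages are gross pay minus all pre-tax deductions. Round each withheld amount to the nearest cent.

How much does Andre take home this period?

Regular pay: 40 × $39.24 = $1569.60
Overtime pay: 12 × $39.24 × 2 = $941.76
Gross pay = $1569.60 + $941.76 = $2511.36
Health savings account contribution: $122.50
Taxable wages = $2511.36 − $122.50 = $2388.86
Municipal income tax: $2388.86 × 0.0168 = $40.13
Federal withholding: $2388.86 × 0.127 = $303.39
State withholding: $2388.86 × 0.065 = $155.28
State disability insurance: $2511.36 × 0.0079 = $19.84
State unemployment insurance (employee share): $2511.36 × 0.0023 = $5.78
Medicare tax: $2511.36 × 0.0261 = $65.55
Dental insurance premium: $57.95
Employee stock purchase plan: $2511.36 × 0.05 = $125.57
Total deductions = $122.50 + $40.13 + $303.39 + $155.28 + $19.84 + $5.78 + $65.55 + $57.95 + $125.57 = $895.99
Net pay = $2511.36 − $895.99 = $1615.37

$1615.37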